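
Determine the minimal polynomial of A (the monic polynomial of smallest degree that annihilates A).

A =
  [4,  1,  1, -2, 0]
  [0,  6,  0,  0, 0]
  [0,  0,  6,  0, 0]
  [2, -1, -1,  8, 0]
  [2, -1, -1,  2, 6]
x^2 - 12*x + 36

The characteristic polynomial is χ_A(x) = (x - 6)^5, so the eigenvalues are known. The minimal polynomial is
  m_A(x) = Π_λ (x − λ)^{k_λ}
where k_λ is the size of the *largest* Jordan block for λ (equivalently, the smallest k with (A − λI)^k v = 0 for every generalised eigenvector v of λ).

  λ = 6: largest Jordan block has size 2, contributing (x − 6)^2

So m_A(x) = (x - 6)^2 = x^2 - 12*x + 36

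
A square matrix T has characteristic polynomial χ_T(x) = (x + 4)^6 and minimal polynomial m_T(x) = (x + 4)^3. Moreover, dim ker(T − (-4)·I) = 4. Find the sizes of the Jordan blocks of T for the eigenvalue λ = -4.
Block sizes for λ = -4: [3, 1, 1, 1]

Step 1 — from the characteristic polynomial, algebraic multiplicity of λ = -4 is 6. From dim ker(T − (-4)·I) = 4, there are exactly 4 Jordan blocks for λ = -4.
Step 2 — from the minimal polynomial, the factor (x + 4)^3 tells us the largest block for λ = -4 has size 3.
Step 3 — with total size 6, 4 blocks, and largest block 3, the block sizes (in nonincreasing order) are [3, 1, 1, 1].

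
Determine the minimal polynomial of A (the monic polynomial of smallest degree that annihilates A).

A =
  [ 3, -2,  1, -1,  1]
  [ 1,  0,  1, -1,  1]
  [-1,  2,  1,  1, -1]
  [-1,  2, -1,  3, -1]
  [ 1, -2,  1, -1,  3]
x^2 - 4*x + 4

The characteristic polynomial is χ_A(x) = (x - 2)^5, so the eigenvalues are known. The minimal polynomial is
  m_A(x) = Π_λ (x − λ)^{k_λ}
where k_λ is the size of the *largest* Jordan block for λ (equivalently, the smallest k with (A − λI)^k v = 0 for every generalised eigenvector v of λ).

  λ = 2: largest Jordan block has size 2, contributing (x − 2)^2

So m_A(x) = (x - 2)^2 = x^2 - 4*x + 4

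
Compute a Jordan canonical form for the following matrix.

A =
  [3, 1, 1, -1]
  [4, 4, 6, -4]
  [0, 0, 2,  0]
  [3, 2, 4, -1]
J_3(2) ⊕ J_1(2)

The characteristic polynomial is
  det(x·I − A) = x^4 - 8*x^3 + 24*x^2 - 32*x + 16 = (x - 2)^4

Eigenvalues and multiplicities (the geometric multiplicity of λ is n − rank(A − λI), which equals the number of Jordan blocks for λ):
  λ = 2: algebraic multiplicity = 4, geometric multiplicity = 2

Determining the block sizes for each eigenvalue:
  λ = 2: with am = 4 and gm = 2, the partition is not yet determined (e.g. several partitions of 4 into 2 parts exist). Let N = A − (2)·I. Computing rank(N^1) = 2, rank(N^2) = 1, rank(N^3) = 0; the number of blocks of size ≥ j is rank(N^{j−1}) − rank(N^j), giving [2, 1, 1]. So we have 1 block(s) of size 3, 1 block(s) of size 1 → block sizes [3, 1]

Assembling the blocks gives a Jordan form
J =
  [2, 1, 0, 0]
  [0, 2, 1, 0]
  [0, 0, 2, 0]
  [0, 0, 0, 2]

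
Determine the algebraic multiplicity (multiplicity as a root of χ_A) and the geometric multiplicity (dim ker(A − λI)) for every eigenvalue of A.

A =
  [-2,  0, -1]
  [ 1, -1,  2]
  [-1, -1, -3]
λ = -2: alg = 3, geom = 1

Step 1 — factor the characteristic polynomial to read off the algebraic multiplicities:
  χ_A(x) = (x + 2)^3

Step 2 — compute geometric multiplicities via the rank-nullity identity g(λ) = n − rank(A − λI):
  rank(A − (-2)·I) = 2, so dim ker(A − (-2)·I) = n − 2 = 1

Summary:
  λ = -2: algebraic multiplicity = 3, geometric multiplicity = 1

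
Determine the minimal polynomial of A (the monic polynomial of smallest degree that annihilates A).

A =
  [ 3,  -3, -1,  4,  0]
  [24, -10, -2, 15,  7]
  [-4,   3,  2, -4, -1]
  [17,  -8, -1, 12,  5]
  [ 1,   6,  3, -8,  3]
x^3 - 6*x^2 + 12*x - 8

The characteristic polynomial is χ_A(x) = (x - 2)^5, so the eigenvalues are known. The minimal polynomial is
  m_A(x) = Π_λ (x − λ)^{k_λ}
where k_λ is the size of the *largest* Jordan block for λ (equivalently, the smallest k with (A − λI)^k v = 0 for every generalised eigenvector v of λ).

  λ = 2: largest Jordan block has size 3, contributing (x − 2)^3

So m_A(x) = (x - 2)^3 = x^3 - 6*x^2 + 12*x - 8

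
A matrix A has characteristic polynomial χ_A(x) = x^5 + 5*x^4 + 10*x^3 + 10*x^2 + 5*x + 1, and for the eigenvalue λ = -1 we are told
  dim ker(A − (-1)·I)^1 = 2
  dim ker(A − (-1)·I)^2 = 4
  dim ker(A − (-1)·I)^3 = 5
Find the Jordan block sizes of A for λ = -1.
Block sizes for λ = -1: [3, 2]

From the dimensions of kernels of powers, the number of Jordan blocks of size at least j is d_j − d_{j−1} where d_j = dim ker(N^j) (with d_0 = 0). Computing the differences gives [2, 2, 1].
The number of blocks of size exactly k is (#blocks of size ≥ k) − (#blocks of size ≥ k + 1), so the partition is: 1 block(s) of size 2, 1 block(s) of size 3.
In nonincreasing order the block sizes are [3, 2].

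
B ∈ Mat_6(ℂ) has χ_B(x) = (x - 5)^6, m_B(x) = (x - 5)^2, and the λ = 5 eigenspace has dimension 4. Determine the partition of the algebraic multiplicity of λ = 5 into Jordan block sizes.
Block sizes for λ = 5: [2, 2, 1, 1]

Step 1 — from the characteristic polynomial, algebraic multiplicity of λ = 5 is 6. From dim ker(B − (5)·I) = 4, there are exactly 4 Jordan blocks for λ = 5.
Step 2 — from the minimal polynomial, the factor (x − 5)^2 tells us the largest block for λ = 5 has size 2.
Step 3 — with total size 6, 4 blocks, and largest block 2, the block sizes (in nonincreasing order) are [2, 2, 1, 1].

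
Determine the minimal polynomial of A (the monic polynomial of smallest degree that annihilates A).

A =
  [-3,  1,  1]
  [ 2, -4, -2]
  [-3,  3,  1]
x^2 + 4*x + 4

The characteristic polynomial is χ_A(x) = (x + 2)^3, so the eigenvalues are known. The minimal polynomial is
  m_A(x) = Π_λ (x − λ)^{k_λ}
where k_λ is the size of the *largest* Jordan block for λ (equivalently, the smallest k with (A − λI)^k v = 0 for every generalised eigenvector v of λ).

  λ = -2: largest Jordan block has size 2, contributing (x + 2)^2

So m_A(x) = (x + 2)^2 = x^2 + 4*x + 4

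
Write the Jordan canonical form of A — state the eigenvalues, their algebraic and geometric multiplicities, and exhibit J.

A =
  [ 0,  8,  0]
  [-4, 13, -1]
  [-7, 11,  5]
J_3(6)

The characteristic polynomial is
  det(x·I − A) = x^3 - 18*x^2 + 108*x - 216 = (x - 6)^3

Eigenvalues and multiplicities (the geometric multiplicity of λ is n − rank(A − λI), which equals the number of Jordan blocks for λ):
  λ = 6: algebraic multiplicity = 3, geometric multiplicity = 1

Determining the block sizes for each eigenvalue:
  λ = 6: one block (gm = 1), so the single block has size am = 3 → block sizes [3]

Assembling the blocks gives a Jordan form
J =
  [6, 1, 0]
  [0, 6, 1]
  [0, 0, 6]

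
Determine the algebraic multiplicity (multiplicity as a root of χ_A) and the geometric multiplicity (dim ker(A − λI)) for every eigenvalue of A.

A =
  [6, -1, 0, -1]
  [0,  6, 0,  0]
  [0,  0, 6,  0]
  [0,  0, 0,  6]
λ = 6: alg = 4, geom = 3

Step 1 — factor the characteristic polynomial to read off the algebraic multiplicities:
  χ_A(x) = (x - 6)^4

Step 2 — compute geometric multiplicities via the rank-nullity identity g(λ) = n − rank(A − λI):
  rank(A − (6)·I) = 1, so dim ker(A − (6)·I) = n − 1 = 3

Summary:
  λ = 6: algebraic multiplicity = 4, geometric multiplicity = 3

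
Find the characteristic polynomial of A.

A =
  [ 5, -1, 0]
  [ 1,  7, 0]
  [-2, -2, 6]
x^3 - 18*x^2 + 108*x - 216

Expanding det(x·I − A) (e.g. by cofactor expansion or by noting that A is similar to its Jordan form J, which has the same characteristic polynomial as A) gives
  χ_A(x) = x^3 - 18*x^2 + 108*x - 216
which factors as (x - 6)^3. The eigenvalues (with algebraic multiplicities) are λ = 6 with multiplicity 3.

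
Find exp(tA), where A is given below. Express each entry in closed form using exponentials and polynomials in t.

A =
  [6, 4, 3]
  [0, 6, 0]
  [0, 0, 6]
e^{tA} =
  [exp(6*t), 4*t*exp(6*t), 3*t*exp(6*t)]
  [0, exp(6*t), 0]
  [0, 0, exp(6*t)]

Strategy: write A = P · J · P⁻¹ where J is a Jordan canonical form, so e^{tA} = P · e^{tJ} · P⁻¹, and e^{tJ} can be computed block-by-block.

A has Jordan form
J =
  [6, 1, 0]
  [0, 6, 0]
  [0, 0, 6]
(up to reordering of blocks).

Per-block formulas:
  For a 1×1 block at λ = 6: exp(t · [6]) = [e^(6t)].
  For a 2×2 Jordan block J_2(6): exp(t · J_2(6)) = e^(6t)·(I + t·N), where N is the 2×2 nilpotent shift.

After assembling e^{tJ} and conjugating by P, we get:

e^{tA} =
  [exp(6*t), 4*t*exp(6*t), 3*t*exp(6*t)]
  [0, exp(6*t), 0]
  [0, 0, exp(6*t)]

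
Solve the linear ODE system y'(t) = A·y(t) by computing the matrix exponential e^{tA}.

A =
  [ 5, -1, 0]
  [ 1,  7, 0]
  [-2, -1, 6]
e^{tA} =
  [-t*exp(6*t) + exp(6*t), -t*exp(6*t), 0]
  [t*exp(6*t), t*exp(6*t) + exp(6*t), 0]
  [t^2*exp(6*t)/2 - 2*t*exp(6*t), t^2*exp(6*t)/2 - t*exp(6*t), exp(6*t)]

Strategy: write A = P · J · P⁻¹ where J is a Jordan canonical form, so e^{tA} = P · e^{tJ} · P⁻¹, and e^{tJ} can be computed block-by-block.

A has Jordan form
J =
  [6, 1, 0]
  [0, 6, 1]
  [0, 0, 6]
(up to reordering of blocks).

Per-block formulas:
  For a 3×3 Jordan block J_3(6): exp(t · J_3(6)) = e^(6t)·(I + t·N + (t^2/2)·N^2), where N is the 3×3 nilpotent shift.

After assembling e^{tJ} and conjugating by P, we get:

e^{tA} =
  [-t*exp(6*t) + exp(6*t), -t*exp(6*t), 0]
  [t*exp(6*t), t*exp(6*t) + exp(6*t), 0]
  [t^2*exp(6*t)/2 - 2*t*exp(6*t), t^2*exp(6*t)/2 - t*exp(6*t), exp(6*t)]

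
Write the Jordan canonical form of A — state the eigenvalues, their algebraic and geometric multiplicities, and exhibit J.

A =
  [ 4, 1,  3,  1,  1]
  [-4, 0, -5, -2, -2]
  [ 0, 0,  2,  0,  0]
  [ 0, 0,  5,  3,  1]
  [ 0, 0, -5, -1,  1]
J_3(2) ⊕ J_2(2)

The characteristic polynomial is
  det(x·I − A) = x^5 - 10*x^4 + 40*x^3 - 80*x^2 + 80*x - 32 = (x - 2)^5

Eigenvalues and multiplicities (the geometric multiplicity of λ is n − rank(A − λI), which equals the number of Jordan blocks for λ):
  λ = 2: algebraic multiplicity = 5, geometric multiplicity = 2

Determining the block sizes for each eigenvalue:
  λ = 2: with am = 5 and gm = 2, the partition is not yet determined (e.g. several partitions of 5 into 2 parts exist). Let N = A − (2)·I. Computing rank(N^1) = 3, rank(N^2) = 1, rank(N^3) = 0; the number of blocks of size ≥ j is rank(N^{j−1}) − rank(N^j), giving [2, 2, 1]. So we have 1 block(s) of size 3, 1 block(s) of size 2 → block sizes [3, 2]

Assembling the blocks gives a Jordan form
J =
  [2, 1, 0, 0, 0]
  [0, 2, 1, 0, 0]
  [0, 0, 2, 0, 0]
  [0, 0, 0, 2, 1]
  [0, 0, 0, 0, 2]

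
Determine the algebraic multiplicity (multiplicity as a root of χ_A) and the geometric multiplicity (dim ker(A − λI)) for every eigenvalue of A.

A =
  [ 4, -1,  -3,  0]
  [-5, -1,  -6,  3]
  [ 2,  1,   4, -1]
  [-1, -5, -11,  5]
λ = 3: alg = 4, geom = 2

Step 1 — factor the characteristic polynomial to read off the algebraic multiplicities:
  χ_A(x) = (x - 3)^4

Step 2 — compute geometric multiplicities via the rank-nullity identity g(λ) = n − rank(A − λI):
  rank(A − (3)·I) = 2, so dim ker(A − (3)·I) = n − 2 = 2

Summary:
  λ = 3: algebraic multiplicity = 4, geometric multiplicity = 2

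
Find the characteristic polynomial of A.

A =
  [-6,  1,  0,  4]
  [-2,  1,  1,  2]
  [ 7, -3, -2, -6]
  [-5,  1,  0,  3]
x^4 + 4*x^3 + 6*x^2 + 4*x + 1

Expanding det(x·I − A) (e.g. by cofactor expansion or by noting that A is similar to its Jordan form J, which has the same characteristic polynomial as A) gives
  χ_A(x) = x^4 + 4*x^3 + 6*x^2 + 4*x + 1
which factors as (x + 1)^4. The eigenvalues (with algebraic multiplicities) are λ = -1 with multiplicity 4.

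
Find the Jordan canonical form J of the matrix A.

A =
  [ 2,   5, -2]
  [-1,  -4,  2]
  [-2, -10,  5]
J_2(1) ⊕ J_1(1)

The characteristic polynomial is
  det(x·I − A) = x^3 - 3*x^2 + 3*x - 1 = (x - 1)^3

Eigenvalues and multiplicities (the geometric multiplicity of λ is n − rank(A − λI), which equals the number of Jordan blocks for λ):
  λ = 1: algebraic multiplicity = 3, geometric multiplicity = 2

Determining the block sizes for each eigenvalue:
  λ = 1: 2 blocks summing to 3 forces exactly one block of size 2 and the rest size 1 → block sizes [2, 1]

Assembling the blocks gives a Jordan form
J =
  [1, 1, 0]
  [0, 1, 0]
  [0, 0, 1]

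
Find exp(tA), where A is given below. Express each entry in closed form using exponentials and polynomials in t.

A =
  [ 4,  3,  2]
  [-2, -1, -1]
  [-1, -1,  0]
e^{tA} =
  [t^2*exp(t)/2 + 3*t*exp(t) + exp(t), t^2*exp(t)/2 + 3*t*exp(t), t^2*exp(t)/2 + 2*t*exp(t)]
  [-t^2*exp(t)/2 - 2*t*exp(t), -t^2*exp(t)/2 - 2*t*exp(t) + exp(t), -t^2*exp(t)/2 - t*exp(t)]
  [-t*exp(t), -t*exp(t), -t*exp(t) + exp(t)]

Strategy: write A = P · J · P⁻¹ where J is a Jordan canonical form, so e^{tA} = P · e^{tJ} · P⁻¹, and e^{tJ} can be computed block-by-block.

A has Jordan form
J =
  [1, 1, 0]
  [0, 1, 1]
  [0, 0, 1]
(up to reordering of blocks).

Per-block formulas:
  For a 3×3 Jordan block J_3(1): exp(t · J_3(1)) = e^(1t)·(I + t·N + (t^2/2)·N^2), where N is the 3×3 nilpotent shift.

After assembling e^{tJ} and conjugating by P, we get:

e^{tA} =
  [t^2*exp(t)/2 + 3*t*exp(t) + exp(t), t^2*exp(t)/2 + 3*t*exp(t), t^2*exp(t)/2 + 2*t*exp(t)]
  [-t^2*exp(t)/2 - 2*t*exp(t), -t^2*exp(t)/2 - 2*t*exp(t) + exp(t), -t^2*exp(t)/2 - t*exp(t)]
  [-t*exp(t), -t*exp(t), -t*exp(t) + exp(t)]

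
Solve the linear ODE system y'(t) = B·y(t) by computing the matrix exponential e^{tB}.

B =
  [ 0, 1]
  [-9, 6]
e^{tB} =
  [-3*t*exp(3*t) + exp(3*t), t*exp(3*t)]
  [-9*t*exp(3*t), 3*t*exp(3*t) + exp(3*t)]

Strategy: write B = P · J · P⁻¹ where J is a Jordan canonical form, so e^{tB} = P · e^{tJ} · P⁻¹, and e^{tJ} can be computed block-by-block.

B has Jordan form
J =
  [3, 1]
  [0, 3]
(up to reordering of blocks).

Per-block formulas:
  For a 2×2 Jordan block J_2(3): exp(t · J_2(3)) = e^(3t)·(I + t·N), where N is the 2×2 nilpotent shift.

After assembling e^{tJ} and conjugating by P, we get:

e^{tB} =
  [-3*t*exp(3*t) + exp(3*t), t*exp(3*t)]
  [-9*t*exp(3*t), 3*t*exp(3*t) + exp(3*t)]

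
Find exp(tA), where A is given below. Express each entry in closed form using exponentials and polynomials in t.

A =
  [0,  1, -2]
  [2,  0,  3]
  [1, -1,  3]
e^{tA} =
  [t^2*exp(t)/2 - t*exp(t) + exp(t), t*exp(t), t^2*exp(t)/2 - 2*t*exp(t)]
  [-t^2*exp(t)/2 + 2*t*exp(t), -t*exp(t) + exp(t), -t^2*exp(t)/2 + 3*t*exp(t)]
  [-t^2*exp(t)/2 + t*exp(t), -t*exp(t), -t^2*exp(t)/2 + 2*t*exp(t) + exp(t)]

Strategy: write A = P · J · P⁻¹ where J is a Jordan canonical form, so e^{tA} = P · e^{tJ} · P⁻¹, and e^{tJ} can be computed block-by-block.

A has Jordan form
J =
  [1, 1, 0]
  [0, 1, 1]
  [0, 0, 1]
(up to reordering of blocks).

Per-block formulas:
  For a 3×3 Jordan block J_3(1): exp(t · J_3(1)) = e^(1t)·(I + t·N + (t^2/2)·N^2), where N is the 3×3 nilpotent shift.

After assembling e^{tJ} and conjugating by P, we get:

e^{tA} =
  [t^2*exp(t)/2 - t*exp(t) + exp(t), t*exp(t), t^2*exp(t)/2 - 2*t*exp(t)]
  [-t^2*exp(t)/2 + 2*t*exp(t), -t*exp(t) + exp(t), -t^2*exp(t)/2 + 3*t*exp(t)]
  [-t^2*exp(t)/2 + t*exp(t), -t*exp(t), -t^2*exp(t)/2 + 2*t*exp(t) + exp(t)]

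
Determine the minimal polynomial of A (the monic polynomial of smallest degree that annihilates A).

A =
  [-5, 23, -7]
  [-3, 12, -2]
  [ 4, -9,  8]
x^3 - 15*x^2 + 75*x - 125

The characteristic polynomial is χ_A(x) = (x - 5)^3, so the eigenvalues are known. The minimal polynomial is
  m_A(x) = Π_λ (x − λ)^{k_λ}
where k_λ is the size of the *largest* Jordan block for λ (equivalently, the smallest k with (A − λI)^k v = 0 for every generalised eigenvector v of λ).

  λ = 5: largest Jordan block has size 3, contributing (x − 5)^3

So m_A(x) = (x - 5)^3 = x^3 - 15*x^2 + 75*x - 125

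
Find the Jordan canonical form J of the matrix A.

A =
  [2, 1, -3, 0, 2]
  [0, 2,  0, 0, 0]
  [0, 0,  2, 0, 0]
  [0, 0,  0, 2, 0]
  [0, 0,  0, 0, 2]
J_2(2) ⊕ J_1(2) ⊕ J_1(2) ⊕ J_1(2)

The characteristic polynomial is
  det(x·I − A) = x^5 - 10*x^4 + 40*x^3 - 80*x^2 + 80*x - 32 = (x - 2)^5

Eigenvalues and multiplicities (the geometric multiplicity of λ is n − rank(A − λI), which equals the number of Jordan blocks for λ):
  λ = 2: algebraic multiplicity = 5, geometric multiplicity = 4

Determining the block sizes for each eigenvalue:
  λ = 2: 4 blocks summing to 5 forces exactly one block of size 2 and the rest size 1 → block sizes [2, 1, 1, 1]

Assembling the blocks gives a Jordan form
J =
  [2, 1, 0, 0, 0]
  [0, 2, 0, 0, 0]
  [0, 0, 2, 0, 0]
  [0, 0, 0, 2, 0]
  [0, 0, 0, 0, 2]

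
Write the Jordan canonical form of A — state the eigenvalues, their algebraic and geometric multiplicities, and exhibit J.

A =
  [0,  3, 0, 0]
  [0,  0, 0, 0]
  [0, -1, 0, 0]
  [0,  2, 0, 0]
J_2(0) ⊕ J_1(0) ⊕ J_1(0)

The characteristic polynomial is
  det(x·I − A) = x^4

Eigenvalues and multiplicities (the geometric multiplicity of λ is n − rank(A − λI), which equals the number of Jordan blocks for λ):
  λ = 0: algebraic multiplicity = 4, geometric multiplicity = 3

Determining the block sizes for each eigenvalue:
  λ = 0: 3 blocks summing to 4 forces exactly one block of size 2 and the rest size 1 → block sizes [2, 1, 1]

Assembling the blocks gives a Jordan form
J =
  [0, 1, 0, 0]
  [0, 0, 0, 0]
  [0, 0, 0, 0]
  [0, 0, 0, 0]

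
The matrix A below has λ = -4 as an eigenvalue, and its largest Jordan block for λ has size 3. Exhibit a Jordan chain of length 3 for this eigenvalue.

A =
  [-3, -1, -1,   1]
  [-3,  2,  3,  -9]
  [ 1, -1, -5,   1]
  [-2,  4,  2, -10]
A Jordan chain for λ = -4 of length 3:
v_1 = (1, 0, 1, 0)ᵀ
v_2 = (1, -3, 1, -2)ᵀ
v_3 = (1, 0, 0, 0)ᵀ

Let N = A − (-4)·I. We want v_3 with N^3 v_3 = 0 but N^2 v_3 ≠ 0; then v_{j-1} := N · v_j for j = 3, …, 2.

Pick v_3 = (1, 0, 0, 0)ᵀ.
Then v_2 = N · v_3 = (1, -3, 1, -2)ᵀ.
Then v_1 = N · v_2 = (1, 0, 1, 0)ᵀ.

Sanity check: (A − (-4)·I) v_1 = (0, 0, 0, 0)ᵀ = 0. ✓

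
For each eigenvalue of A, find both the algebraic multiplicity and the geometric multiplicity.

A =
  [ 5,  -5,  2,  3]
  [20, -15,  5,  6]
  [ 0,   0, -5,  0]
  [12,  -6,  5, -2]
λ = -5: alg = 3, geom = 1; λ = -2: alg = 1, geom = 1

Step 1 — factor the characteristic polynomial to read off the algebraic multiplicities:
  χ_A(x) = (x + 2)*(x + 5)^3

Step 2 — compute geometric multiplicities via the rank-nullity identity g(λ) = n − rank(A − λI):
  rank(A − (-5)·I) = 3, so dim ker(A − (-5)·I) = n − 3 = 1
  rank(A − (-2)·I) = 3, so dim ker(A − (-2)·I) = n − 3 = 1

Summary:
  λ = -5: algebraic multiplicity = 3, geometric multiplicity = 1
  λ = -2: algebraic multiplicity = 1, geometric multiplicity = 1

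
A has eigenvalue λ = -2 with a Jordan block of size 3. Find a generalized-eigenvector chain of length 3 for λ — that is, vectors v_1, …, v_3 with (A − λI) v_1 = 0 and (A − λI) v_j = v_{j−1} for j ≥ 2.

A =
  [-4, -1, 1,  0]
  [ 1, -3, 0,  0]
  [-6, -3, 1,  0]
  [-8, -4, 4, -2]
A Jordan chain for λ = -2 of length 3:
v_1 = (-3, -3, -9, -12)ᵀ
v_2 = (-2, 1, -6, -8)ᵀ
v_3 = (1, 0, 0, 0)ᵀ

Let N = A − (-2)·I. We want v_3 with N^3 v_3 = 0 but N^2 v_3 ≠ 0; then v_{j-1} := N · v_j for j = 3, …, 2.

Pick v_3 = (1, 0, 0, 0)ᵀ.
Then v_2 = N · v_3 = (-2, 1, -6, -8)ᵀ.
Then v_1 = N · v_2 = (-3, -3, -9, -12)ᵀ.

Sanity check: (A − (-2)·I) v_1 = (0, 0, 0, 0)ᵀ = 0. ✓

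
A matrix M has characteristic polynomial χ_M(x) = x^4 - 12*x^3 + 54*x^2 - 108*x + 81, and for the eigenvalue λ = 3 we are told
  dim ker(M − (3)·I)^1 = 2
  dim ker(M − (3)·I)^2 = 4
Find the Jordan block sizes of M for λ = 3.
Block sizes for λ = 3: [2, 2]

From the dimensions of kernels of powers, the number of Jordan blocks of size at least j is d_j − d_{j−1} where d_j = dim ker(N^j) (with d_0 = 0). Computing the differences gives [2, 2].
The number of blocks of size exactly k is (#blocks of size ≥ k) − (#blocks of size ≥ k + 1), so the partition is: 2 block(s) of size 2.
In nonincreasing order the block sizes are [2, 2].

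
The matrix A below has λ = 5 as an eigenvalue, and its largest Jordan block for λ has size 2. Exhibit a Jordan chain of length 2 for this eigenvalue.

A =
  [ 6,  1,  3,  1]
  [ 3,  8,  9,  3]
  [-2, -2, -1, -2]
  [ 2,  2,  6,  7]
A Jordan chain for λ = 5 of length 2:
v_1 = (1, 3, -2, 2)ᵀ
v_2 = (1, 0, 0, 0)ᵀ

Let N = A − (5)·I. We want v_2 with N^2 v_2 = 0 but N^1 v_2 ≠ 0; then v_{j-1} := N · v_j for j = 2, …, 2.

Pick v_2 = (1, 0, 0, 0)ᵀ.
Then v_1 = N · v_2 = (1, 3, -2, 2)ᵀ.

Sanity check: (A − (5)·I) v_1 = (0, 0, 0, 0)ᵀ = 0. ✓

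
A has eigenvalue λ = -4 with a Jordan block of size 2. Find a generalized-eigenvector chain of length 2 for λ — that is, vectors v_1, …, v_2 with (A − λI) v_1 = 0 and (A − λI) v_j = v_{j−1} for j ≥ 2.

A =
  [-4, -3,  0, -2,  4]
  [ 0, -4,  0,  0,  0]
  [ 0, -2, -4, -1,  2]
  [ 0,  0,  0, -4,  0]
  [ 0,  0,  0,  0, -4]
A Jordan chain for λ = -4 of length 2:
v_1 = (-3, 0, -2, 0, 0)ᵀ
v_2 = (0, 1, 0, 0, 0)ᵀ

Let N = A − (-4)·I. We want v_2 with N^2 v_2 = 0 but N^1 v_2 ≠ 0; then v_{j-1} := N · v_j for j = 2, …, 2.

Pick v_2 = (0, 1, 0, 0, 0)ᵀ.
Then v_1 = N · v_2 = (-3, 0, -2, 0, 0)ᵀ.

Sanity check: (A − (-4)·I) v_1 = (0, 0, 0, 0, 0)ᵀ = 0. ✓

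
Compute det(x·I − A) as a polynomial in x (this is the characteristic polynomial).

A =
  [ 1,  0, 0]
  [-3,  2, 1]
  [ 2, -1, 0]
x^3 - 3*x^2 + 3*x - 1

Expanding det(x·I − A) (e.g. by cofactor expansion or by noting that A is similar to its Jordan form J, which has the same characteristic polynomial as A) gives
  χ_A(x) = x^3 - 3*x^2 + 3*x - 1
which factors as (x - 1)^3. The eigenvalues (with algebraic multiplicities) are λ = 1 with multiplicity 3.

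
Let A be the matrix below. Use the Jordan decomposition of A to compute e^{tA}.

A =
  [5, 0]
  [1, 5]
e^{tA} =
  [exp(5*t), 0]
  [t*exp(5*t), exp(5*t)]

Strategy: write A = P · J · P⁻¹ where J is a Jordan canonical form, so e^{tA} = P · e^{tJ} · P⁻¹, and e^{tJ} can be computed block-by-block.

A has Jordan form
J =
  [5, 1]
  [0, 5]
(up to reordering of blocks).

Per-block formulas:
  For a 2×2 Jordan block J_2(5): exp(t · J_2(5)) = e^(5t)·(I + t·N), where N is the 2×2 nilpotent shift.

After assembling e^{tJ} and conjugating by P, we get:

e^{tA} =
  [exp(5*t), 0]
  [t*exp(5*t), exp(5*t)]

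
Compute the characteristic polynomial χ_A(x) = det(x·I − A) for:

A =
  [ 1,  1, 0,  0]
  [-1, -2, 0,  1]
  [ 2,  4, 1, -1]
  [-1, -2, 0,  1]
x^4 - x^3

Expanding det(x·I − A) (e.g. by cofactor expansion or by noting that A is similar to its Jordan form J, which has the same characteristic polynomial as A) gives
  χ_A(x) = x^4 - x^3
which factors as x^3*(x - 1). The eigenvalues (with algebraic multiplicities) are λ = 0 with multiplicity 3, λ = 1 with multiplicity 1.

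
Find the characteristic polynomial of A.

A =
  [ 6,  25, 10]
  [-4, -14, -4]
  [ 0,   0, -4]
x^3 + 12*x^2 + 48*x + 64

Expanding det(x·I − A) (e.g. by cofactor expansion or by noting that A is similar to its Jordan form J, which has the same characteristic polynomial as A) gives
  χ_A(x) = x^3 + 12*x^2 + 48*x + 64
which factors as (x + 4)^3. The eigenvalues (with algebraic multiplicities) are λ = -4 with multiplicity 3.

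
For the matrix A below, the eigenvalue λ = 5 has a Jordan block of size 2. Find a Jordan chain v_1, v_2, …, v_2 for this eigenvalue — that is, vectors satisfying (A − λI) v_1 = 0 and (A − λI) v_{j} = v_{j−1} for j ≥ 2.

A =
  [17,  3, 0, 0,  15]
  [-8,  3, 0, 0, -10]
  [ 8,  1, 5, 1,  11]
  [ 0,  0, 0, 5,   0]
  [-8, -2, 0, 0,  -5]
A Jordan chain for λ = 5 of length 2:
v_1 = (12, -8, 8, 0, -8)ᵀ
v_2 = (1, 0, 0, 0, 0)ᵀ

Let N = A − (5)·I. We want v_2 with N^2 v_2 = 0 but N^1 v_2 ≠ 0; then v_{j-1} := N · v_j for j = 2, …, 2.

Pick v_2 = (1, 0, 0, 0, 0)ᵀ.
Then v_1 = N · v_2 = (12, -8, 8, 0, -8)ᵀ.

Sanity check: (A − (5)·I) v_1 = (0, 0, 0, 0, 0)ᵀ = 0. ✓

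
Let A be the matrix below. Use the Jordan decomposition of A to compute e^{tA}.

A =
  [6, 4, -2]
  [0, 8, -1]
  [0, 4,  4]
e^{tA} =
  [exp(6*t), 4*t*exp(6*t), -2*t*exp(6*t)]
  [0, 2*t*exp(6*t) + exp(6*t), -t*exp(6*t)]
  [0, 4*t*exp(6*t), -2*t*exp(6*t) + exp(6*t)]

Strategy: write A = P · J · P⁻¹ where J is a Jordan canonical form, so e^{tA} = P · e^{tJ} · P⁻¹, and e^{tJ} can be computed block-by-block.

A has Jordan form
J =
  [6, 1, 0]
  [0, 6, 0]
  [0, 0, 6]
(up to reordering of blocks).

Per-block formulas:
  For a 2×2 Jordan block J_2(6): exp(t · J_2(6)) = e^(6t)·(I + t·N), where N is the 2×2 nilpotent shift.
  For a 1×1 block at λ = 6: exp(t · [6]) = [e^(6t)].

After assembling e^{tJ} and conjugating by P, we get:

e^{tA} =
  [exp(6*t), 4*t*exp(6*t), -2*t*exp(6*t)]
  [0, 2*t*exp(6*t) + exp(6*t), -t*exp(6*t)]
  [0, 4*t*exp(6*t), -2*t*exp(6*t) + exp(6*t)]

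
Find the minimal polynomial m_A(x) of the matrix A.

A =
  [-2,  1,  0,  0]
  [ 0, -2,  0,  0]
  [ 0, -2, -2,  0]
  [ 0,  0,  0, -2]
x^2 + 4*x + 4

The characteristic polynomial is χ_A(x) = (x + 2)^4, so the eigenvalues are known. The minimal polynomial is
  m_A(x) = Π_λ (x − λ)^{k_λ}
where k_λ is the size of the *largest* Jordan block for λ (equivalently, the smallest k with (A − λI)^k v = 0 for every generalised eigenvector v of λ).

  λ = -2: largest Jordan block has size 2, contributing (x + 2)^2

So m_A(x) = (x + 2)^2 = x^2 + 4*x + 4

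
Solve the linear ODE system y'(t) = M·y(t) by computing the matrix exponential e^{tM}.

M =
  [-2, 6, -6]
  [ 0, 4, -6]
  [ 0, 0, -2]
e^{tM} =
  [exp(-2*t), exp(4*t) - exp(-2*t), -exp(4*t) + exp(-2*t)]
  [0, exp(4*t), -exp(4*t) + exp(-2*t)]
  [0, 0, exp(-2*t)]

Strategy: write M = P · J · P⁻¹ where J is a Jordan canonical form, so e^{tM} = P · e^{tJ} · P⁻¹, and e^{tJ} can be computed block-by-block.

M has Jordan form
J =
  [-2,  0, 0]
  [ 0, -2, 0]
  [ 0,  0, 4]
(up to reordering of blocks).

Per-block formulas:
  For a 1×1 block at λ = -2: exp(t · [-2]) = [e^(-2t)].
  For a 1×1 block at λ = 4: exp(t · [4]) = [e^(4t)].

After assembling e^{tJ} and conjugating by P, we get:

e^{tM} =
  [exp(-2*t), exp(4*t) - exp(-2*t), -exp(4*t) + exp(-2*t)]
  [0, exp(4*t), -exp(4*t) + exp(-2*t)]
  [0, 0, exp(-2*t)]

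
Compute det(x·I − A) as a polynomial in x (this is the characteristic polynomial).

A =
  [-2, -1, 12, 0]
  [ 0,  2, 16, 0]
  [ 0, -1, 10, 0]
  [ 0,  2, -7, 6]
x^4 - 16*x^3 + 72*x^2 - 432

Expanding det(x·I − A) (e.g. by cofactor expansion or by noting that A is similar to its Jordan form J, which has the same characteristic polynomial as A) gives
  χ_A(x) = x^4 - 16*x^3 + 72*x^2 - 432
which factors as (x - 6)^3*(x + 2). The eigenvalues (with algebraic multiplicities) are λ = -2 with multiplicity 1, λ = 6 with multiplicity 3.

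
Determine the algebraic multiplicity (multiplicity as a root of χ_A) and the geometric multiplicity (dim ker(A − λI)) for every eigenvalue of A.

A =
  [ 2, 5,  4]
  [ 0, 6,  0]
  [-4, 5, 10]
λ = 6: alg = 3, geom = 2

Step 1 — factor the characteristic polynomial to read off the algebraic multiplicities:
  χ_A(x) = (x - 6)^3

Step 2 — compute geometric multiplicities via the rank-nullity identity g(λ) = n − rank(A − λI):
  rank(A − (6)·I) = 1, so dim ker(A − (6)·I) = n − 1 = 2

Summary:
  λ = 6: algebraic multiplicity = 3, geometric multiplicity = 2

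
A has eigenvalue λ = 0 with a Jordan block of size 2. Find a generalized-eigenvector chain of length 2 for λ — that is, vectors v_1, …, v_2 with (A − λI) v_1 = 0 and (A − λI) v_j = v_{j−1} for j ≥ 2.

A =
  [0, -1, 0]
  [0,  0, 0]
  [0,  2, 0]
A Jordan chain for λ = 0 of length 2:
v_1 = (-1, 0, 2)ᵀ
v_2 = (0, 1, 0)ᵀ

Let N = A − (0)·I. We want v_2 with N^2 v_2 = 0 but N^1 v_2 ≠ 0; then v_{j-1} := N · v_j for j = 2, …, 2.

Pick v_2 = (0, 1, 0)ᵀ.
Then v_1 = N · v_2 = (-1, 0, 2)ᵀ.

Sanity check: (A − (0)·I) v_1 = (0, 0, 0)ᵀ = 0. ✓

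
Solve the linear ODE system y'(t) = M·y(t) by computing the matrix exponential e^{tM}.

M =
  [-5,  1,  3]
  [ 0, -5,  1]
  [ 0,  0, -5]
e^{tM} =
  [exp(-5*t), t*exp(-5*t), t^2*exp(-5*t)/2 + 3*t*exp(-5*t)]
  [0, exp(-5*t), t*exp(-5*t)]
  [0, 0, exp(-5*t)]

Strategy: write M = P · J · P⁻¹ where J is a Jordan canonical form, so e^{tM} = P · e^{tJ} · P⁻¹, and e^{tJ} can be computed block-by-block.

M has Jordan form
J =
  [-5,  1,  0]
  [ 0, -5,  1]
  [ 0,  0, -5]
(up to reordering of blocks).

Per-block formulas:
  For a 3×3 Jordan block J_3(-5): exp(t · J_3(-5)) = e^(-5t)·(I + t·N + (t^2/2)·N^2), where N is the 3×3 nilpotent shift.

After assembling e^{tJ} and conjugating by P, we get:

e^{tM} =
  [exp(-5*t), t*exp(-5*t), t^2*exp(-5*t)/2 + 3*t*exp(-5*t)]
  [0, exp(-5*t), t*exp(-5*t)]
  [0, 0, exp(-5*t)]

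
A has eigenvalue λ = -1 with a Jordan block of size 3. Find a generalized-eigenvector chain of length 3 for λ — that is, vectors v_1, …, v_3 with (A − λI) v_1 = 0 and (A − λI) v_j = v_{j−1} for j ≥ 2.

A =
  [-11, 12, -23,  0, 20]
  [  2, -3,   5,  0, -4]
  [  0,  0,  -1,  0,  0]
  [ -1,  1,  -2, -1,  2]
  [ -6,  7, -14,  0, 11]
A Jordan chain for λ = -1 of length 3:
v_1 = (4, 0, 0, 0, 2)ᵀ
v_2 = (-10, 2, 0, -1, -6)ᵀ
v_3 = (1, 0, 0, 0, 0)ᵀ

Let N = A − (-1)·I. We want v_3 with N^3 v_3 = 0 but N^2 v_3 ≠ 0; then v_{j-1} := N · v_j for j = 3, …, 2.

Pick v_3 = (1, 0, 0, 0, 0)ᵀ.
Then v_2 = N · v_3 = (-10, 2, 0, -1, -6)ᵀ.
Then v_1 = N · v_2 = (4, 0, 0, 0, 2)ᵀ.

Sanity check: (A − (-1)·I) v_1 = (0, 0, 0, 0, 0)ᵀ = 0. ✓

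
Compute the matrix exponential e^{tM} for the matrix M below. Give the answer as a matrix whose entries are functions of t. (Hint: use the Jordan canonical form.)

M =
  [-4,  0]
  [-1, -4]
e^{tM} =
  [exp(-4*t), 0]
  [-t*exp(-4*t), exp(-4*t)]

Strategy: write M = P · J · P⁻¹ where J is a Jordan canonical form, so e^{tM} = P · e^{tJ} · P⁻¹, and e^{tJ} can be computed block-by-block.

M has Jordan form
J =
  [-4,  1]
  [ 0, -4]
(up to reordering of blocks).

Per-block formulas:
  For a 2×2 Jordan block J_2(-4): exp(t · J_2(-4)) = e^(-4t)·(I + t·N), where N is the 2×2 nilpotent shift.

After assembling e^{tJ} and conjugating by P, we get:

e^{tM} =
  [exp(-4*t), 0]
  [-t*exp(-4*t), exp(-4*t)]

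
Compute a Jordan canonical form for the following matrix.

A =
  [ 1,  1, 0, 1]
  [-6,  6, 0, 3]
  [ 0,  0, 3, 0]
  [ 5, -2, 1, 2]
J_3(3) ⊕ J_1(3)

The characteristic polynomial is
  det(x·I − A) = x^4 - 12*x^3 + 54*x^2 - 108*x + 81 = (x - 3)^4

Eigenvalues and multiplicities (the geometric multiplicity of λ is n − rank(A − λI), which equals the number of Jordan blocks for λ):
  λ = 3: algebraic multiplicity = 4, geometric multiplicity = 2

Determining the block sizes for each eigenvalue:
  λ = 3: with am = 4 and gm = 2, the partition is not yet determined (e.g. several partitions of 4 into 2 parts exist). Let N = A − (3)·I. Computing rank(N^1) = 2, rank(N^2) = 1, rank(N^3) = 0; the number of blocks of size ≥ j is rank(N^{j−1}) − rank(N^j), giving [2, 1, 1]. So we have 1 block(s) of size 3, 1 block(s) of size 1 → block sizes [3, 1]

Assembling the blocks gives a Jordan form
J =
  [3, 1, 0, 0]
  [0, 3, 1, 0]
  [0, 0, 3, 0]
  [0, 0, 0, 3]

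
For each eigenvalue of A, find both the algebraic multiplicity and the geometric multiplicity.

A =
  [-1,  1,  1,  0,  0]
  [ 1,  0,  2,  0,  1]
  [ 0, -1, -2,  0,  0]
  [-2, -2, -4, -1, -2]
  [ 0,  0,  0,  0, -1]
λ = -1: alg = 5, geom = 3

Step 1 — factor the characteristic polynomial to read off the algebraic multiplicities:
  χ_A(x) = (x + 1)^5

Step 2 — compute geometric multiplicities via the rank-nullity identity g(λ) = n − rank(A − λI):
  rank(A − (-1)·I) = 2, so dim ker(A − (-1)·I) = n − 2 = 3

Summary:
  λ = -1: algebraic multiplicity = 5, geometric multiplicity = 3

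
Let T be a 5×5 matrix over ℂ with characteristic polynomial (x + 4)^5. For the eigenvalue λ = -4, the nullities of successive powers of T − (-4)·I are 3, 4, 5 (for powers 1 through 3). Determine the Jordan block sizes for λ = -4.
Block sizes for λ = -4: [3, 1, 1]

From the dimensions of kernels of powers, the number of Jordan blocks of size at least j is d_j − d_{j−1} where d_j = dim ker(N^j) (with d_0 = 0). Computing the differences gives [3, 1, 1].
The number of blocks of size exactly k is (#blocks of size ≥ k) − (#blocks of size ≥ k + 1), so the partition is: 2 block(s) of size 1, 1 block(s) of size 3.
In nonincreasing order the block sizes are [3, 1, 1].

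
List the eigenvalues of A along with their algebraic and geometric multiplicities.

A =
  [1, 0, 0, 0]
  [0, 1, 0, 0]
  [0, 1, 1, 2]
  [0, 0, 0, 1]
λ = 1: alg = 4, geom = 3

Step 1 — factor the characteristic polynomial to read off the algebraic multiplicities:
  χ_A(x) = (x - 1)^4

Step 2 — compute geometric multiplicities via the rank-nullity identity g(λ) = n − rank(A − λI):
  rank(A − (1)·I) = 1, so dim ker(A − (1)·I) = n − 1 = 3

Summary:
  λ = 1: algebraic multiplicity = 4, geometric multiplicity = 3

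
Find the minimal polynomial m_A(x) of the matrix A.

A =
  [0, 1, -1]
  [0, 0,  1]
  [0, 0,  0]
x^3

The characteristic polynomial is χ_A(x) = x^3, so the eigenvalues are known. The minimal polynomial is
  m_A(x) = Π_λ (x − λ)^{k_λ}
where k_λ is the size of the *largest* Jordan block for λ (equivalently, the smallest k with (A − λI)^k v = 0 for every generalised eigenvector v of λ).

  λ = 0: largest Jordan block has size 3, contributing (x − 0)^3

So m_A(x) = x^3 = x^3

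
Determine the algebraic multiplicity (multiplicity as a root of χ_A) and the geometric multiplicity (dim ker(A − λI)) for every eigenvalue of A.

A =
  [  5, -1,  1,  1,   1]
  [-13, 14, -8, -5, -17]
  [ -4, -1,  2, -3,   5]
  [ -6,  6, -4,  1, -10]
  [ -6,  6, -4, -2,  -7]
λ = 3: alg = 5, geom = 3

Step 1 — factor the characteristic polynomial to read off the algebraic multiplicities:
  χ_A(x) = (x - 3)^5

Step 2 — compute geometric multiplicities via the rank-nullity identity g(λ) = n − rank(A − λI):
  rank(A − (3)·I) = 2, so dim ker(A − (3)·I) = n − 2 = 3

Summary:
  λ = 3: algebraic multiplicity = 5, geometric multiplicity = 3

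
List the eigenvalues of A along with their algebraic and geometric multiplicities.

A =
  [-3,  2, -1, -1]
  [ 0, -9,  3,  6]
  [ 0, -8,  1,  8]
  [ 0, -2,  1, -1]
λ = -3: alg = 4, geom = 2

Step 1 — factor the characteristic polynomial to read off the algebraic multiplicities:
  χ_A(x) = (x + 3)^4

Step 2 — compute geometric multiplicities via the rank-nullity identity g(λ) = n − rank(A − λI):
  rank(A − (-3)·I) = 2, so dim ker(A − (-3)·I) = n − 2 = 2

Summary:
  λ = -3: algebraic multiplicity = 4, geometric multiplicity = 2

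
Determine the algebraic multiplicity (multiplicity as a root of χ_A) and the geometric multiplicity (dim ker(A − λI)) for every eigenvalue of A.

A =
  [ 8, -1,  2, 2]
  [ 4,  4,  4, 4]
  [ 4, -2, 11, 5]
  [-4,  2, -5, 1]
λ = 6: alg = 4, geom = 2

Step 1 — factor the characteristic polynomial to read off the algebraic multiplicities:
  χ_A(x) = (x - 6)^4

Step 2 — compute geometric multiplicities via the rank-nullity identity g(λ) = n − rank(A − λI):
  rank(A − (6)·I) = 2, so dim ker(A − (6)·I) = n − 2 = 2

Summary:
  λ = 6: algebraic multiplicity = 4, geometric multiplicity = 2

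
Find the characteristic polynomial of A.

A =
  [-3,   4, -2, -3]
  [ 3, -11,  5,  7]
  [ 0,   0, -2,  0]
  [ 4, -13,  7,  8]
x^4 + 8*x^3 + 24*x^2 + 32*x + 16

Expanding det(x·I − A) (e.g. by cofactor expansion or by noting that A is similar to its Jordan form J, which has the same characteristic polynomial as A) gives
  χ_A(x) = x^4 + 8*x^3 + 24*x^2 + 32*x + 16
which factors as (x + 2)^4. The eigenvalues (with algebraic multiplicities) are λ = -2 with multiplicity 4.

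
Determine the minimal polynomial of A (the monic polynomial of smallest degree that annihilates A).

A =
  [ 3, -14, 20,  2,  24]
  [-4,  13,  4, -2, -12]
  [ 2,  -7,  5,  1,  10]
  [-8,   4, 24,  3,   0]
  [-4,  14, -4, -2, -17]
x^3 - 5*x^2 + 3*x + 9

The characteristic polynomial is χ_A(x) = (x - 3)^3*(x + 1)^2, so the eigenvalues are known. The minimal polynomial is
  m_A(x) = Π_λ (x − λ)^{k_λ}
where k_λ is the size of the *largest* Jordan block for λ (equivalently, the smallest k with (A − λI)^k v = 0 for every generalised eigenvector v of λ).

  λ = -1: largest Jordan block has size 1, contributing (x + 1)
  λ = 3: largest Jordan block has size 2, contributing (x − 3)^2

So m_A(x) = (x - 3)^2*(x + 1) = x^3 - 5*x^2 + 3*x + 9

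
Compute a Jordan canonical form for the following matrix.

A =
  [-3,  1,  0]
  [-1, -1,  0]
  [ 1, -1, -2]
J_2(-2) ⊕ J_1(-2)

The characteristic polynomial is
  det(x·I − A) = x^3 + 6*x^2 + 12*x + 8 = (x + 2)^3

Eigenvalues and multiplicities (the geometric multiplicity of λ is n − rank(A − λI), which equals the number of Jordan blocks for λ):
  λ = -2: algebraic multiplicity = 3, geometric multiplicity = 2

Determining the block sizes for each eigenvalue:
  λ = -2: 2 blocks summing to 3 forces exactly one block of size 2 and the rest size 1 → block sizes [2, 1]

Assembling the blocks gives a Jordan form
J =
  [-2,  1,  0]
  [ 0, -2,  0]
  [ 0,  0, -2]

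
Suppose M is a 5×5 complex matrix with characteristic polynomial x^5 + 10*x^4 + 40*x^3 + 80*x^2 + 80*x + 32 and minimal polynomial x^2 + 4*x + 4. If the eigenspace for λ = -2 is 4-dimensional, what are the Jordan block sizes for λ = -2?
Block sizes for λ = -2: [2, 1, 1, 1]

Step 1 — from the characteristic polynomial, algebraic multiplicity of λ = -2 is 5. From dim ker(M − (-2)·I) = 4, there are exactly 4 Jordan blocks for λ = -2.
Step 2 — from the minimal polynomial, the factor (x + 2)^2 tells us the largest block for λ = -2 has size 2.
Step 3 — with total size 5, 4 blocks, and largest block 2, the block sizes (in nonincreasing order) are [2, 1, 1, 1].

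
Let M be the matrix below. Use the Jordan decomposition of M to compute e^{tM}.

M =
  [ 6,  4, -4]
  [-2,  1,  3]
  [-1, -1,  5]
e^{tM} =
  [2*t*exp(4*t) + exp(4*t), 4*t*exp(4*t), -4*t*exp(4*t)]
  [-t^2*exp(4*t)/2 - 2*t*exp(4*t), -t^2*exp(4*t) - 3*t*exp(4*t) + exp(4*t), t^2*exp(4*t) + 3*t*exp(4*t)]
  [-t^2*exp(4*t)/2 - t*exp(4*t), -t^2*exp(4*t) - t*exp(4*t), t^2*exp(4*t) + t*exp(4*t) + exp(4*t)]

Strategy: write M = P · J · P⁻¹ where J is a Jordan canonical form, so e^{tM} = P · e^{tJ} · P⁻¹, and e^{tJ} can be computed block-by-block.

M has Jordan form
J =
  [4, 1, 0]
  [0, 4, 1]
  [0, 0, 4]
(up to reordering of blocks).

Per-block formulas:
  For a 3×3 Jordan block J_3(4): exp(t · J_3(4)) = e^(4t)·(I + t·N + (t^2/2)·N^2), where N is the 3×3 nilpotent shift.

After assembling e^{tJ} and conjugating by P, we get:

e^{tM} =
  [2*t*exp(4*t) + exp(4*t), 4*t*exp(4*t), -4*t*exp(4*t)]
  [-t^2*exp(4*t)/2 - 2*t*exp(4*t), -t^2*exp(4*t) - 3*t*exp(4*t) + exp(4*t), t^2*exp(4*t) + 3*t*exp(4*t)]
  [-t^2*exp(4*t)/2 - t*exp(4*t), -t^2*exp(4*t) - t*exp(4*t), t^2*exp(4*t) + t*exp(4*t) + exp(4*t)]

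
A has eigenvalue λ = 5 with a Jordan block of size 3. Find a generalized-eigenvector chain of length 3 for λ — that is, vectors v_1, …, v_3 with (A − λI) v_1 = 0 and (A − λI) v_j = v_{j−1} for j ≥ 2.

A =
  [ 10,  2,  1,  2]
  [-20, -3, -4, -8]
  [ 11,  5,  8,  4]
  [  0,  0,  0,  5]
A Jordan chain for λ = 5 of length 3:
v_1 = (-4, 16, -12, 0)ᵀ
v_2 = (5, -20, 11, 0)ᵀ
v_3 = (1, 0, 0, 0)ᵀ

Let N = A − (5)·I. We want v_3 with N^3 v_3 = 0 but N^2 v_3 ≠ 0; then v_{j-1} := N · v_j for j = 3, …, 2.

Pick v_3 = (1, 0, 0, 0)ᵀ.
Then v_2 = N · v_3 = (5, -20, 11, 0)ᵀ.
Then v_1 = N · v_2 = (-4, 16, -12, 0)ᵀ.

Sanity check: (A − (5)·I) v_1 = (0, 0, 0, 0)ᵀ = 0. ✓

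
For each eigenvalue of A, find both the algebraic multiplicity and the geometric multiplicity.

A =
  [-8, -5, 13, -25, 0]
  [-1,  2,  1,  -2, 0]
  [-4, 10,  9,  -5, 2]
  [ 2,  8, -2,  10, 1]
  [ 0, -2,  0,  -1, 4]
λ = 1: alg = 2, geom = 1; λ = 5: alg = 3, geom = 1

Step 1 — factor the characteristic polynomial to read off the algebraic multiplicities:
  χ_A(x) = (x - 5)^3*(x - 1)^2

Step 2 — compute geometric multiplicities via the rank-nullity identity g(λ) = n − rank(A − λI):
  rank(A − (1)·I) = 4, so dim ker(A − (1)·I) = n − 4 = 1
  rank(A − (5)·I) = 4, so dim ker(A − (5)·I) = n − 4 = 1

Summary:
  λ = 1: algebraic multiplicity = 2, geometric multiplicity = 1
  λ = 5: algebraic multiplicity = 3, geometric multiplicity = 1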